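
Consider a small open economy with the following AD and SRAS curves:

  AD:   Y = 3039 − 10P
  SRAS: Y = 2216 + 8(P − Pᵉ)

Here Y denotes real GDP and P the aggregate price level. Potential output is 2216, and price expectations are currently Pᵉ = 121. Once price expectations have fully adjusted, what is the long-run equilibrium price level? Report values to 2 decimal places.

Short run: with Pᵉ = 121, SRAS is Y = 1248 + 8P. Setting AD = SRAS gives 1791 = 18P, so P = 99.50 and Y = 3039 − 10P = 2044.00.
Output 2044.00 is below potential 2216, so over time expected prices fall and SRAS shifts right until Y returns to 2216.
Long run: Y = 2216 on the AD curve gives 2216 = 3039 − 10P, so P = 82.30.

Long-run P = 82.30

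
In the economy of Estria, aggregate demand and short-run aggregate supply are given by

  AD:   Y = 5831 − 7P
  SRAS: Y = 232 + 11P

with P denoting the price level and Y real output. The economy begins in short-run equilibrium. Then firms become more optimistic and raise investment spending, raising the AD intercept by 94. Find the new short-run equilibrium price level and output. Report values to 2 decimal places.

P = 316.28, Y = 3711.06

This is a positive demand shock: AD shifts right.
New AD: Y = 5925 − 7P.
Set AD = SRAS: 5925 − 7P = 232 + 11P, so 5693 = 18P and P = 316.28.
Substituting into AD, Y = 3711.06.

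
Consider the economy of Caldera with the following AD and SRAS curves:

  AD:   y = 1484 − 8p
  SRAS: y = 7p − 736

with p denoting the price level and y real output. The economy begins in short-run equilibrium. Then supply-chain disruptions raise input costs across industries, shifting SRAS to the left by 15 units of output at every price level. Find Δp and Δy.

This is a negative supply shock: SRAS shifts left.
New SRAS: y = 7p − 751.
Set AD = SRAS: 1484 − 8p = 7p − 751, so 2235 = 15p and p = 149.
y = 1484 − 8·149 = 292.
Initially p = 148, y = 300, so Δp = +1 and Δy = -8.

Δp = +1, Δy = -8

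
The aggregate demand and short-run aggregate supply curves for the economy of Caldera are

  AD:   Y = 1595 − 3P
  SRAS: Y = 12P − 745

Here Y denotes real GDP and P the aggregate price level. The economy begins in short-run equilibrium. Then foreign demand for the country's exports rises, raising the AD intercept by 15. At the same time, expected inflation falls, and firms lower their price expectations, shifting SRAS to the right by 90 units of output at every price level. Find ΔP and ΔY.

ΔP = -5, ΔY = +30

After both shocks: AD is Y = 1610 − 3P and SRAS is Y = 12P − 655.
Setting them equal: 2265 = 15P, so P = 151.
Y = 1610 − 3·151 = 1157.
Initially P = 156, Y = 1127, so ΔP = -5 and ΔY = +30.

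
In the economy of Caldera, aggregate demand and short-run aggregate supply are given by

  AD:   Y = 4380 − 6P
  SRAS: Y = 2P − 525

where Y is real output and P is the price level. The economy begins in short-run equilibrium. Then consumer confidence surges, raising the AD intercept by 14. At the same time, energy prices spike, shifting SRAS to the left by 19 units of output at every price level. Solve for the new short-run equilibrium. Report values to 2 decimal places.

After both shocks: AD is Y = 4394 − 6P and SRAS is Y = 2P − 544.
Setting them equal: 4938 = 8P, so P = 617.25.
Substituting into AD, Y = 690.50.

P = 617.25, Y = 690.50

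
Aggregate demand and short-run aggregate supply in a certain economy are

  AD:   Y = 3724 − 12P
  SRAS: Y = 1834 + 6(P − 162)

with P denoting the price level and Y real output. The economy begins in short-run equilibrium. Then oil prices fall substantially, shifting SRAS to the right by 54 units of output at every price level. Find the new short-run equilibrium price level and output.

P = 156, Y = 1852

This is a positive supply shock: SRAS shifts right.
New SRAS: Y = 916 + 6P.
Set AD = SRAS: 3724 − 12P = 916 + 6P, so 2808 = 18P and P = 156.
Y = 3724 − 12·156 = 1852.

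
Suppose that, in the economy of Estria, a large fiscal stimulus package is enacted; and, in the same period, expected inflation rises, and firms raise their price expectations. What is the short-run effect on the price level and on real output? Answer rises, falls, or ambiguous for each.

Price level: rises; output: ambiguous

The first event is a positive demand shock: AD shifts right, which by itself pushes P up and Y up.
The second is an adverse supply shock: SRAS shifts left, which by itself pushes P up and Y down.
Both shocks push P up, so P rises. The two shocks push Y in opposite directions, so the effect on Y is ambiguous.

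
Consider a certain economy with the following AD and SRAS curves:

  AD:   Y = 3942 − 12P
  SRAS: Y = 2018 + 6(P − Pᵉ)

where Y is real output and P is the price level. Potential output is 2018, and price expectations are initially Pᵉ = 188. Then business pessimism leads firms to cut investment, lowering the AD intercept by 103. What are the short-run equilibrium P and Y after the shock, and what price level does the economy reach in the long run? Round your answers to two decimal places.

Short run: P = 163.83, Y = 1873.00. Long run: P = 151.75.

AD shifts left: new AD is Y = 3839 − 12P. With Pᵉ = 188, SRAS is Y = 890 + 6P.
Short run: 3839 − 12P = 890 + 6P gives 2949 = 18P, so P = 163.83 and Y = 3839 − 12P = 1873.00.
Y = 1873.00 is below potential 2018; expectations adjust and SRAS shifts right until Y = 2018.
Long run: on the new AD curve, 2018 = 3839 − 12P gives P = 151.75.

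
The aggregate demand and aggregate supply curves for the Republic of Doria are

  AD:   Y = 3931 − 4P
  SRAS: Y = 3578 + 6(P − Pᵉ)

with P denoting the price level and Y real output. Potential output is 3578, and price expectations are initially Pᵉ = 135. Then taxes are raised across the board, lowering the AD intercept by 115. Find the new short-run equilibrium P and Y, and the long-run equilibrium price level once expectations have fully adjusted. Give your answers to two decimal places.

Short run: P = 104.80, Y = 3396.80. Long run: P = 59.50.

AD shifts left: new AD is Y = 3816 − 4P. With Pᵉ = 135, SRAS is Y = 2768 + 6P.
Short run: 3816 − 4P = 2768 + 6P gives 1048 = 10P, so P = 104.80 and Y = 3816 − 4P = 3396.80.
Y = 3396.80 is below potential 3578; expectations adjust and SRAS shifts right until Y = 3578.
Long run: on the new AD curve, 3578 = 3816 − 4P gives P = 59.50.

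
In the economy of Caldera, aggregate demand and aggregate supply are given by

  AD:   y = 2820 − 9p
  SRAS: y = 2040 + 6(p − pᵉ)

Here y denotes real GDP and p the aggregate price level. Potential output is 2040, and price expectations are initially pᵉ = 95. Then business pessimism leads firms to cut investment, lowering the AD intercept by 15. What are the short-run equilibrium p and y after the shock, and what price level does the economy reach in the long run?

AD shifts left: new AD is y = 2805 − 9p. With pᵉ = 95, SRAS is y = 1470 + 6p.
Short run: 2805 − 9p = 1470 + 6p gives 1335 = 15p, so p = 89 and y = 2805 − 9·89 = 2004.
y = 2004 is below potential 2040; expectations adjust and SRAS shifts right until y = 2040.
Long run: on the new AD curve, 2040 = 2805 − 9p gives p = 85.

Short run: p = 89, y = 2004. Long run: p = 85.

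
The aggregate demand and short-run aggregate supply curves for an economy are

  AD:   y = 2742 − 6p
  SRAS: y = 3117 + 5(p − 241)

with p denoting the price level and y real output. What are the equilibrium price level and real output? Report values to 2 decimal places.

p = 75.45, y = 2289.27

Write SRAS as y = 3117 + 5p − 1205 = 1912 + 5p.
Set AD = SRAS: 2742 − 6p = 1912 + 5p, so 830 = 11p and p = 75.45.
Substituting into AD, y = 2742 − 6p = 2289.27.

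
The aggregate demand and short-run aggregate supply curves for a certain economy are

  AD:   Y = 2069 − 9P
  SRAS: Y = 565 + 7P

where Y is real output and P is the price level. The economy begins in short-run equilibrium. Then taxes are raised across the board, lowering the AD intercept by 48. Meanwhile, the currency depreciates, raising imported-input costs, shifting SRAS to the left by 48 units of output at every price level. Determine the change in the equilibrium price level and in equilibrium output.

After both shocks: AD is Y = 2021 − 9P and SRAS is Y = 517 + 7P.
Setting them equal: 1504 = 16P, so P = 94.
Y = 2021 − 9·94 = 1175.
Initially P = 94, Y = 1223, so ΔP = +0 and ΔY = -48.

ΔP = +0, ΔY = -48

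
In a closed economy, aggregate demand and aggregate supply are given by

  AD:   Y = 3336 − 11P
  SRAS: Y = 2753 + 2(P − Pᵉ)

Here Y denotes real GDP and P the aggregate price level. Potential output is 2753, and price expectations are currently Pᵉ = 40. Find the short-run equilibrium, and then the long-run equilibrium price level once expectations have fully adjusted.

Short run: P = 51, Y = 2775. Long run: P = 53.

Short run: with Pᵉ = 40, SRAS is Y = 2673 + 2P. Setting AD = SRAS gives 663 = 13P, so P = 51 and Y = 3336 − 11·51 = 2775.
Output 2775 is above potential 2753, so over time expected prices rise and SRAS shifts left until Y returns to 2753.
Long run: Y = 2753 on the AD curve gives 2753 = 3336 − 11P, so P = 53.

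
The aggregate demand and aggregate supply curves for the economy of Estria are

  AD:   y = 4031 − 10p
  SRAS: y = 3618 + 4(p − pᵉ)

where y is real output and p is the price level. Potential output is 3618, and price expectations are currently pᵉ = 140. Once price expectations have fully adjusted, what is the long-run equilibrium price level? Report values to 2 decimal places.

Long-run p = 41.30

Short run: with pᵉ = 140, SRAS is y = 3058 + 4p. Setting AD = SRAS gives 973 = 14p, so p = 69.50 and y = 4031 − 10p = 3336.00.
Output 3336.00 is below potential 3618, so over time expected prices fall and SRAS shifts right until y returns to 3618.
Long run: y = 3618 on the AD curve gives 3618 = 4031 − 10p, so p = 41.30.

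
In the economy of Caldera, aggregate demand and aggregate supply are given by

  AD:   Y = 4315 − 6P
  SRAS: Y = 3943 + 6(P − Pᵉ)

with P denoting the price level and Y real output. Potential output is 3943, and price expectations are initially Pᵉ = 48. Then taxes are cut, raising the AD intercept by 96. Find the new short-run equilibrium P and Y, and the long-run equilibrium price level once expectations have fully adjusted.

AD shifts right: new AD is Y = 4411 − 6P. With Pᵉ = 48, SRAS is Y = 3655 + 6P.
Short run: 4411 − 6P = 3655 + 6P gives 756 = 12P, so P = 63 and Y = 4411 − 6·63 = 4033.
Y = 4033 is above potential 3943; expectations adjust and SRAS shifts left until Y = 3943.
Long run: on the new AD curve, 3943 = 4411 − 6P gives P = 78.

Short run: P = 63, Y = 4033. Long run: P = 78.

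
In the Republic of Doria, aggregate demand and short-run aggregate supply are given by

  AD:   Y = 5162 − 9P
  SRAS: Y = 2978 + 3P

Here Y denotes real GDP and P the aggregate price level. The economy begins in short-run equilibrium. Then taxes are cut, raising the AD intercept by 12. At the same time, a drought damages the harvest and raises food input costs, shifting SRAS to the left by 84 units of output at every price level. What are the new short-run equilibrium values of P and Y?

After both shocks: AD is Y = 5174 − 9P and SRAS is Y = 2894 + 3P.
Setting them equal: 2280 = 12P, so P = 190.
Y = 5174 − 9·190 = 3464.

P = 190, Y = 3464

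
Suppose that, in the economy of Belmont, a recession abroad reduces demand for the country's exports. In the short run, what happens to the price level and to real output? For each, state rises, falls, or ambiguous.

This is a negative demand shock: AD shifts left.
Moving along the upward-sloping SRAS curve, P falls and Y falls.

Price level: falls; output: falls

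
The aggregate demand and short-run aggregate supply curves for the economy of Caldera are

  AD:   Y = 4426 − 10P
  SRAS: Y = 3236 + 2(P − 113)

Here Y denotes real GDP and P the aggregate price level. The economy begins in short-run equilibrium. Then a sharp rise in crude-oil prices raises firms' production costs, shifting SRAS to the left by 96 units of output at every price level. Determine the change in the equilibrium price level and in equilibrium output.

ΔP = +8, ΔY = -80

This is a negative supply shock: SRAS shifts left.
New SRAS: Y = 2914 + 2P.
Set AD = SRAS: 4426 − 10P = 2914 + 2P, so 1512 = 12P and P = 126.
Y = 4426 − 10·126 = 3166.
Initially P = 118, Y = 3246, so ΔP = +8 and ΔY = -80.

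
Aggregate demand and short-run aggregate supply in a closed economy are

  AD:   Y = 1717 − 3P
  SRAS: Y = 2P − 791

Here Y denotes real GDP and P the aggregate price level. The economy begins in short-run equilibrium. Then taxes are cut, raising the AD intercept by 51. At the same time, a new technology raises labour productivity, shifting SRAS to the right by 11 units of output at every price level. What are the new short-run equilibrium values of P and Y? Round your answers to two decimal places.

P = 509.60, Y = 239.20

After both shocks: AD is Y = 1768 − 3P and SRAS is Y = 2P − 780.
Setting them equal: 2548 = 5P, so P = 509.60.
Substituting into AD, Y = 239.20.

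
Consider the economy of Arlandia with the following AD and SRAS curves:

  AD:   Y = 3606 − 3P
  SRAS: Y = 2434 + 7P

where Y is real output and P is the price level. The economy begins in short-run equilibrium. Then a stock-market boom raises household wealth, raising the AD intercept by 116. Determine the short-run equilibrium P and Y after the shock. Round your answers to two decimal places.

P = 128.80, Y = 3335.60

This is a positive demand shock: AD shifts right.
New AD: Y = 3722 − 3P.
Set AD = SRAS: 3722 − 3P = 2434 + 7P, so 1288 = 10P and P = 128.80.
Substituting into AD, Y = 3335.60.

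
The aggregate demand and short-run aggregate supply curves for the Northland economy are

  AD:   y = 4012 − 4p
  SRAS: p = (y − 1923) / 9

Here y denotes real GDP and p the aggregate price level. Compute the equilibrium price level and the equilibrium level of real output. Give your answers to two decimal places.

p = 160.69, y = 3369.23

Rearrange SRAS to y = 1923 + 9p.
Set AD = SRAS: 4012 − 4p = 1923 + 9p, so 2089 = 13p and p = 160.69.
Substituting into AD, y = 4012 − 4p = 3369.23.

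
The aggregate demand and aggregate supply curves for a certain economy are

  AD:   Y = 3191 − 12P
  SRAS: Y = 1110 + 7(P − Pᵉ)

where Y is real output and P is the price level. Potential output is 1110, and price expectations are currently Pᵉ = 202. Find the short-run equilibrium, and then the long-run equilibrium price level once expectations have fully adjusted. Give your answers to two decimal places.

Short run: with Pᵉ = 202, SRAS is Y = 7P − 304. Setting AD = SRAS gives 3495 = 19P, so P = 183.95 and Y = 3191 − 12P = 983.63.
Output 983.63 is below potential 1110, so over time expected prices fall and SRAS shifts right until Y returns to 1110.
Long run: Y = 1110 on the AD curve gives 1110 = 3191 − 12P, so P = 173.42.

Short run: P = 183.95, Y = 983.63. Long run: P = 173.42.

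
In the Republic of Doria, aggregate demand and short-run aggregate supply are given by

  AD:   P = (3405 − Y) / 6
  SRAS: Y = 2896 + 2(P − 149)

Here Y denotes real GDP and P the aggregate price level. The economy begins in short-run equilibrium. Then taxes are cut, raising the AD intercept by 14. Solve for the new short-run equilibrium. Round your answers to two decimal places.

P = 102.63, Y = 2803.25

This is a positive demand shock: AD shifts right.
New AD: Y = 3419 − 6P.
SRAS can be written Y = 2598 + 2P.
Set AD = SRAS: 3419 − 6P = 2598 + 2P, so 821 = 8P and P = 102.63.
Substituting into AD, Y = 2803.25.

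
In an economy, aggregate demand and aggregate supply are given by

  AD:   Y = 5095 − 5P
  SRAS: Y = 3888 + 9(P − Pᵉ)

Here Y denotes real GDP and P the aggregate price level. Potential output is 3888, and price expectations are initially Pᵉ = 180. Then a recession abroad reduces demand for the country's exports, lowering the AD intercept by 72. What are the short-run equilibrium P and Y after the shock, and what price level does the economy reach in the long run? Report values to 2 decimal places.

Short run: P = 196.79, Y = 4039.07. Long run: P = 227.00.

AD shifts left: new AD is Y = 5023 − 5P. With Pᵉ = 180, SRAS is Y = 2268 + 9P.
Short run: 5023 − 5P = 2268 + 9P gives 2755 = 14P, so P = 196.79 and Y = 5023 − 5P = 4039.07.
Y = 4039.07 is above potential 3888; expectations adjust and SRAS shifts left until Y = 3888.
Long run: on the new AD curve, 3888 = 5023 − 5P gives P = 227.00.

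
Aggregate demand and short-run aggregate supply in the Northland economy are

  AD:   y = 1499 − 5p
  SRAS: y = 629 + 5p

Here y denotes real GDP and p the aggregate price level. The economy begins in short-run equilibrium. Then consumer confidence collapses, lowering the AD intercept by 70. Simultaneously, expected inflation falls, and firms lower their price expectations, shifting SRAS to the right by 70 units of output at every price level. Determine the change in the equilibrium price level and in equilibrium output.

Δp = -14, Δy = +0

After both shocks: AD is y = 1429 − 5p and SRAS is y = 699 + 5p.
Setting them equal: 730 = 10p, so p = 73.
y = 1429 − 5·73 = 1064.
Initially p = 87, y = 1064, so Δp = -14 and Δy = +0.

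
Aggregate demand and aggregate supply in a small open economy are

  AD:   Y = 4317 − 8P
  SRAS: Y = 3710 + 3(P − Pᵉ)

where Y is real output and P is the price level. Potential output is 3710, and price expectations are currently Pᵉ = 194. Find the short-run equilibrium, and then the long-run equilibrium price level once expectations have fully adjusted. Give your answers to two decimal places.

Short run: with Pᵉ = 194, SRAS is Y = 3128 + 3P. Setting AD = SRAS gives 1189 = 11P, so P = 108.09 and Y = 4317 − 8P = 3452.27.
Output 3452.27 is below potential 3710, so over time expected prices fall and SRAS shifts right until Y returns to 3710.
Long run: Y = 3710 on the AD curve gives 3710 = 4317 − 8P, so P = 75.88.

Short run: P = 108.09, Y = 3452.27. Long run: P = 75.88.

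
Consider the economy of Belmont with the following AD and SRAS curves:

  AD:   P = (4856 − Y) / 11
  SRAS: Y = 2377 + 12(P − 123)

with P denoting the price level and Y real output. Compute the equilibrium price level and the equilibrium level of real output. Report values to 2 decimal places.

P = 171.96, Y = 2964.48

Write SRAS as Y = 2377 + 12P − 1476 = 901 + 12P.
Rearrange AD to Y = 4856 − 11P.
Set AD = SRAS: 4856 − 11P = 901 + 12P, so 3955 = 23P and P = 171.96.
Substituting into AD, Y = 4856 − 11P = 2964.48.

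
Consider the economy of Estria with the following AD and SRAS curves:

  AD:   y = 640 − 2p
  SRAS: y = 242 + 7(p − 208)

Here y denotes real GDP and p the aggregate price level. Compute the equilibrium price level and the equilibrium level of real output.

p = 206, y = 228

Write SRAS as y = 242 + 7p − 1456 = 7p − 1214.
Set AD = SRAS: 640 − 2p = 7p − 1214, so 1854 = 9p and p = 206.
Then y = 640 − 2·206 = 228.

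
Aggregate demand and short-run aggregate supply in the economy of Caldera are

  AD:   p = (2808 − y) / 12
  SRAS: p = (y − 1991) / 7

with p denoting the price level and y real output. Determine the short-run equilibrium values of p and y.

Rearrange AD to y = 2808 − 12p.
Rearrange SRAS to y = 1991 + 7p.
Set AD = SRAS: 2808 − 12p = 1991 + 7p, so 817 = 19p and p = 43.
Then y = 2808 − 12·43 = 2292.

p = 43, y = 2292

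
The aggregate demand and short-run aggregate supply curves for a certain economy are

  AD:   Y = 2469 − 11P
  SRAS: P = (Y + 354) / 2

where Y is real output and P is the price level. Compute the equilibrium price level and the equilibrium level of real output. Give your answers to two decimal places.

P = 217.15, Y = 80.31

Rearrange SRAS to Y = 2P − 354.
Set AD = SRAS: 2469 − 11P = 2P − 354, so 2823 = 13P and P = 217.15.
Substituting into AD, Y = 2469 − 11P = 80.31.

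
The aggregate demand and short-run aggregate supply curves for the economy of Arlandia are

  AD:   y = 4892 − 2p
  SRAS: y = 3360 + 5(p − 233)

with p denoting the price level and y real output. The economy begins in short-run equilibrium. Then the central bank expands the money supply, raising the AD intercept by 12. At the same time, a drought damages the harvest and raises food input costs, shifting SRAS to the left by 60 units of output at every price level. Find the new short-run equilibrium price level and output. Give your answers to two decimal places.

After both shocks: AD is y = 4904 − 2p and SRAS is y = 2135 + 5p.
Setting them equal: 2769 = 7p, so p = 395.57.
Substituting into AD, y = 4112.86.

p = 395.57, y = 4112.86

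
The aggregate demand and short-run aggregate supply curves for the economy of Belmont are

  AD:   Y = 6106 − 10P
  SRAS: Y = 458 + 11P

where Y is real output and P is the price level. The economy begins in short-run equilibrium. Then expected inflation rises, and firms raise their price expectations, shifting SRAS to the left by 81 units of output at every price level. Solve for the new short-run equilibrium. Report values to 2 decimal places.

P = 272.81, Y = 3377.90

This is a negative supply shock: SRAS shifts left.
New SRAS: Y = 377 + 11P.
Set AD = SRAS: 6106 − 10P = 377 + 11P, so 5729 = 21P and P = 272.81.
Substituting into AD, Y = 3377.90.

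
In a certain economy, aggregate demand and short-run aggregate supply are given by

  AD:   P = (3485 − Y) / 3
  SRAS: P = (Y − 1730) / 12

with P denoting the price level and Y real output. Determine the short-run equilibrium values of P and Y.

Rearrange AD to Y = 3485 − 3P.
Rearrange SRAS to Y = 1730 + 12P.
Set AD = SRAS: 3485 − 3P = 1730 + 12P, so 1755 = 15P and P = 117.
Then Y = 3485 − 3·117 = 3134.

P = 117, Y = 3134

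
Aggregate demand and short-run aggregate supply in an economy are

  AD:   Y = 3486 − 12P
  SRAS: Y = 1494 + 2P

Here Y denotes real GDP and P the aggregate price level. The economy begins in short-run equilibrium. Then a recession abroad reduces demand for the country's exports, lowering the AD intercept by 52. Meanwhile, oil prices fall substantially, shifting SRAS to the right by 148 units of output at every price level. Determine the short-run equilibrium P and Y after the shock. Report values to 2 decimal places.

After both shocks: AD is Y = 3434 − 12P and SRAS is Y = 1642 + 2P.
Setting them equal: 1792 = 14P, so P = 128.00.
Substituting into AD, Y = 1898.00.

P = 128.00, Y = 1898.00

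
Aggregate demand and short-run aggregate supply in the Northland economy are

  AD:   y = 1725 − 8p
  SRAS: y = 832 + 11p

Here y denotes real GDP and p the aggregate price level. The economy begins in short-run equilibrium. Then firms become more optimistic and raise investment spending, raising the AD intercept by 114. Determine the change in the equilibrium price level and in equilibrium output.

Δp = +6, Δy = +66

This is a positive demand shock: AD shifts right.
New AD: y = 1839 − 8p.
Set AD = SRAS: 1839 − 8p = 832 + 11p, so 1007 = 19p and p = 53.
y = 1839 − 8·53 = 1415.
Initially p = 47, y = 1349, so Δp = +6 and Δy = +66.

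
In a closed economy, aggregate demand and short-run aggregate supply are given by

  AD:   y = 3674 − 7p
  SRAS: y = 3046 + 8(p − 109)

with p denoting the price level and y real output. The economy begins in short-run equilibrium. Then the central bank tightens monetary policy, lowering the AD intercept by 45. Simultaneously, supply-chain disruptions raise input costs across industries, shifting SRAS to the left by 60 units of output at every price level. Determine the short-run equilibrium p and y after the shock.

After both shocks: AD is y = 3629 − 7p and SRAS is y = 2114 + 8p.
Setting them equal: 1515 = 15p, so p = 101.
y = 3629 − 7·101 = 2922.

p = 101, y = 2922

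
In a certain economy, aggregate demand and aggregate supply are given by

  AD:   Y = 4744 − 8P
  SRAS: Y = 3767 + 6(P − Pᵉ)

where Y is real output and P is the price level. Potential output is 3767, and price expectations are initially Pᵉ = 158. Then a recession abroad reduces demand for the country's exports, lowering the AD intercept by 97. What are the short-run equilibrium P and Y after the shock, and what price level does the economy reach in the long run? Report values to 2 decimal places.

Short run: P = 130.57, Y = 3602.43. Long run: P = 110.00.

AD shifts left: new AD is Y = 4647 − 8P. With Pᵉ = 158, SRAS is Y = 2819 + 6P.
Short run: 4647 − 8P = 2819 + 6P gives 1828 = 14P, so P = 130.57 and Y = 4647 − 8P = 3602.43.
Y = 3602.43 is below potential 3767; expectations adjust and SRAS shifts right until Y = 3767.
Long run: on the new AD curve, 3767 = 4647 − 8P gives P = 110.00.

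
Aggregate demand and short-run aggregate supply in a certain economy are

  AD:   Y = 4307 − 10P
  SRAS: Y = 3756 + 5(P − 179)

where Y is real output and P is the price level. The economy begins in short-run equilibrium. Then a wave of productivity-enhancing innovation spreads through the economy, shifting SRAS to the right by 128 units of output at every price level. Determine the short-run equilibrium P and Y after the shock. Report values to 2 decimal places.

This is a positive supply shock: SRAS shifts right.
New SRAS: Y = 2989 + 5P.
Set AD = SRAS: 4307 − 10P = 2989 + 5P, so 1318 = 15P and P = 87.87.
Substituting into AD, Y = 3428.33.

P = 87.87, Y = 3428.33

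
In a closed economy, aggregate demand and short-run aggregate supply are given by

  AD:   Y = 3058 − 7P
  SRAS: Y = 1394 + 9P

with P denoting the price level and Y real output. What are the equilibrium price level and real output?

P = 104, Y = 2330

Set AD = SRAS: 3058 − 7P = 1394 + 9P, so 1664 = 16P and P = 104.
Then Y = 3058 − 7·104 = 2330.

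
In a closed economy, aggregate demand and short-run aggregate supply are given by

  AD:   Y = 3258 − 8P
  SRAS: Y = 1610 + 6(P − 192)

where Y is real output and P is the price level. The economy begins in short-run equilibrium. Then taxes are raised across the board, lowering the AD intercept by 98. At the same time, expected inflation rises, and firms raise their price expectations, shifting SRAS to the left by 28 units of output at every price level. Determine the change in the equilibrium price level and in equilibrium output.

After both shocks: AD is Y = 3160 − 8P and SRAS is Y = 430 + 6P.
Setting them equal: 2730 = 14P, so P = 195.
Y = 3160 − 8·195 = 1600.
Initially P = 200, Y = 1658, so ΔP = -5 and ΔY = -58.

ΔP = -5, ΔY = -58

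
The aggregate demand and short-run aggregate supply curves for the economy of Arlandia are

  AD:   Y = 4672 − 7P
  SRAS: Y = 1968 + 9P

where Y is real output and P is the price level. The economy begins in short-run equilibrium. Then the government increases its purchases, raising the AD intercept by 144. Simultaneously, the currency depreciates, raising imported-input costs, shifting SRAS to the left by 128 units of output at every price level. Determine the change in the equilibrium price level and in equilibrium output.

After both shocks: AD is Y = 4816 − 7P and SRAS is Y = 1840 + 9P.
Setting them equal: 2976 = 16P, so P = 186.
Y = 4816 − 7·186 = 3514.
Initially P = 169, Y = 3489, so ΔP = +17 and ΔY = +25.

ΔP = +17, ΔY = +25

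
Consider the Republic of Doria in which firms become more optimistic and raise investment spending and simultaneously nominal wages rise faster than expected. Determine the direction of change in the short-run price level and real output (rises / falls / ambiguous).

The first event is a positive demand shock: AD shifts right, which by itself pushes P up and Y up.
The second is an adverse supply shock: SRAS shifts left, which by itself pushes P up and Y down.
Both shocks push P up, so P rises. The two shocks push Y in opposite directions, so the effect on Y is ambiguous.

Price level: rises; output: ambiguous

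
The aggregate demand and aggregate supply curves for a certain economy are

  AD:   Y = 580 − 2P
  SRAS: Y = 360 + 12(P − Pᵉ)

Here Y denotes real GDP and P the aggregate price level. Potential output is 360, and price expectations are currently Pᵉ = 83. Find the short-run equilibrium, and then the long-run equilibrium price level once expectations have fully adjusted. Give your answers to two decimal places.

Short run: P = 86.86, Y = 406.29. Long run: P = 110.00.

Short run: with Pᵉ = 83, SRAS is Y = 12P − 636. Setting AD = SRAS gives 1216 = 14P, so P = 86.86 and Y = 580 − 2P = 406.29.
Output 406.29 is above potential 360, so over time expected prices rise and SRAS shifts left until Y returns to 360.
Long run: Y = 360 on the AD curve gives 360 = 580 − 2P, so P = 110.00.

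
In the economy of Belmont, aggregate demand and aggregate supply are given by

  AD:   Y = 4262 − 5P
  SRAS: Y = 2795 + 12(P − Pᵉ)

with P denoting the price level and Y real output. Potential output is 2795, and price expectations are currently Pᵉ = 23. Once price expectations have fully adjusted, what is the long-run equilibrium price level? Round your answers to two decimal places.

Long-run P = 293.40

Short run: with Pᵉ = 23, SRAS is Y = 2519 + 12P. Setting AD = SRAS gives 1743 = 17P, so P = 102.53 and Y = 4262 − 5P = 3749.35.
Output 3749.35 is above potential 2795, so over time expected prices rise and SRAS shifts left until Y returns to 2795.
Long run: Y = 2795 on the AD curve gives 2795 = 4262 − 5P, so P = 293.40.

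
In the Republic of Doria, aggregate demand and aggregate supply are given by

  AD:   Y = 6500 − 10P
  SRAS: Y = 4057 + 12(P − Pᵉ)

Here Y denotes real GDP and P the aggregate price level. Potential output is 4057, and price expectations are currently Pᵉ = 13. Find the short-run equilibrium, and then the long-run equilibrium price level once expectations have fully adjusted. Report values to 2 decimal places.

Short run: with Pᵉ = 13, SRAS is Y = 3901 + 12P. Setting AD = SRAS gives 2599 = 22P, so P = 118.14 and Y = 6500 − 10P = 5318.64.
Output 5318.64 is above potential 4057, so over time expected prices rise and SRAS shifts left until Y returns to 4057.
Long run: Y = 4057 on the AD curve gives 4057 = 6500 − 10P, so P = 244.30.

Short run: P = 118.14, Y = 5318.64. Long run: P = 244.30.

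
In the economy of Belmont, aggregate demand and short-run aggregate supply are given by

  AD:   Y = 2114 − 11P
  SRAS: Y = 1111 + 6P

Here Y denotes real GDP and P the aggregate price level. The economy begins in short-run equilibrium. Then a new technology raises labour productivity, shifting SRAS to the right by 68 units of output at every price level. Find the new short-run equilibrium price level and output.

P = 55, Y = 1509

This is a positive supply shock: SRAS shifts right.
New SRAS: Y = 1179 + 6P.
Set AD = SRAS: 2114 − 11P = 1179 + 6P, so 935 = 17P and P = 55.
Y = 2114 − 11·55 = 1509.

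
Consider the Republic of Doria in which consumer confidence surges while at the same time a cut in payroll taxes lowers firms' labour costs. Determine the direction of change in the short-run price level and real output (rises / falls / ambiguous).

Price level: ambiguous; output: rises

The first event is a positive demand shock: AD shifts right, which by itself pushes P up and Y up.
The second is a favourable supply shock: SRAS shifts right, which by itself pushes P down and Y up.
The two shocks push P in opposite directions, so the effect on P is ambiguous. Both shocks push Y up, so Y rises.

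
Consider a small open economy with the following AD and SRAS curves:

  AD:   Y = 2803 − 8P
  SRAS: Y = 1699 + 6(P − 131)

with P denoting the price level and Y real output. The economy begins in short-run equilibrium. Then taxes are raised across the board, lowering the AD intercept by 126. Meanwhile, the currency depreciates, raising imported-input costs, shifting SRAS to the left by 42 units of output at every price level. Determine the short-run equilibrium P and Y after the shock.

After both shocks: AD is Y = 2677 − 8P and SRAS is Y = 871 + 6P.
Setting them equal: 1806 = 14P, so P = 129.
Y = 2677 − 8·129 = 1645.

P = 129, Y = 1645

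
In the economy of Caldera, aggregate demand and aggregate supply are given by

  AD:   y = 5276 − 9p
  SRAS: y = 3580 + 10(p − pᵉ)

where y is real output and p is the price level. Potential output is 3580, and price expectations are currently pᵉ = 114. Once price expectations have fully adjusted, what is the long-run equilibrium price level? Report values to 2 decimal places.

Short run: with pᵉ = 114, SRAS is y = 2440 + 10p. Setting AD = SRAS gives 2836 = 19p, so p = 149.26 and y = 5276 − 9p = 3932.63.
Output 3932.63 is above potential 3580, so over time expected prices rise and SRAS shifts left until y returns to 3580.
Long run: y = 3580 on the AD curve gives 3580 = 5276 − 9p, so p = 188.44.

Long-run p = 188.44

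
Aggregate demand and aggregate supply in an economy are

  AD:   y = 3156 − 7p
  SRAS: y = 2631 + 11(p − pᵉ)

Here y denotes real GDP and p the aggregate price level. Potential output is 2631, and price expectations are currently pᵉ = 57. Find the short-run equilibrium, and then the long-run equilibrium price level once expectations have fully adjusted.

Short run: p = 64, y = 2708. Long run: p = 75.

Short run: with pᵉ = 57, SRAS is y = 2004 + 11p. Setting AD = SRAS gives 1152 = 18p, so p = 64 and y = 3156 − 7·64 = 2708.
Output 2708 is above potential 2631, so over time expected prices rise and SRAS shifts left until y returns to 2631.
Long run: y = 2631 on the AD curve gives 2631 = 3156 − 7p, so p = 75.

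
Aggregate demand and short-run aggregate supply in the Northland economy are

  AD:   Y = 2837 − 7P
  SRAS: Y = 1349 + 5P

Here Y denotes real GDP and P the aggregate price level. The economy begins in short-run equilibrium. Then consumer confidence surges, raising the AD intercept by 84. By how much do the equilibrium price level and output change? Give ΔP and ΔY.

This is a positive demand shock: AD shifts right.
New AD: Y = 2921 − 7P.
Set AD = SRAS: 2921 − 7P = 1349 + 5P, so 1572 = 12P and P = 131.
Y = 2921 − 7·131 = 2004.
Initially P = 124, Y = 1969, so ΔP = +7 and ΔY = +35.

ΔP = +7, ΔY = +35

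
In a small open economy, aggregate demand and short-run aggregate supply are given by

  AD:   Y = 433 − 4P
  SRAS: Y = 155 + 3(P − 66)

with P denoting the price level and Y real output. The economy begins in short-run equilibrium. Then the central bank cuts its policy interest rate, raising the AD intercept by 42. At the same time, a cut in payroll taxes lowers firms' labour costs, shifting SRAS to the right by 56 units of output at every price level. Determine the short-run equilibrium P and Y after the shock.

After both shocks: AD is Y = 475 − 4P and SRAS is Y = 13 + 3P.
Setting them equal: 462 = 7P, so P = 66.
Y = 475 − 4·66 = 211.

P = 66, Y = 211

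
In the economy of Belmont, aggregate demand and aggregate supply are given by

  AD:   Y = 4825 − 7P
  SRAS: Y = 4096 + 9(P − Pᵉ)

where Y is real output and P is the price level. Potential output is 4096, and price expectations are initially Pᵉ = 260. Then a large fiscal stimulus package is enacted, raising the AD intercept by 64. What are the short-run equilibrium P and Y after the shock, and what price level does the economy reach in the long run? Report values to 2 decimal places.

Short run: P = 195.81, Y = 3518.31. Long run: P = 113.29.

AD shifts right: new AD is Y = 4889 − 7P. With Pᵉ = 260, SRAS is Y = 1756 + 9P.
Short run: 4889 − 7P = 1756 + 9P gives 3133 = 16P, so P = 195.81 and Y = 4889 − 7P = 3518.31.
Y = 3518.31 is below potential 4096; expectations adjust and SRAS shifts right until Y = 4096.
Long run: on the new AD curve, 4096 = 4889 − 7P gives P = 113.29.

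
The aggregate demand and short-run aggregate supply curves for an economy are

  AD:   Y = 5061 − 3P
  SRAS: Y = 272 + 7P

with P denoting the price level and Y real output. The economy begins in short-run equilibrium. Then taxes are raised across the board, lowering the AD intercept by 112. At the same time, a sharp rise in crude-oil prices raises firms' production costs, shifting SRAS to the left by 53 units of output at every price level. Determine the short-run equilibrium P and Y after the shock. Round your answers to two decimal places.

After both shocks: AD is Y = 4949 − 3P and SRAS is Y = 219 + 7P.
Setting them equal: 4730 = 10P, so P = 473.00.
Substituting into AD, Y = 3530.00.

P = 473.00, Y = 3530.00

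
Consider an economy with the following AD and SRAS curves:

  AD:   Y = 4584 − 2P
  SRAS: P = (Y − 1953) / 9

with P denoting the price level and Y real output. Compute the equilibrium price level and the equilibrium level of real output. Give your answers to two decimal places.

Rearrange SRAS to Y = 1953 + 9P.
Set AD = SRAS: 4584 − 2P = 1953 + 9P, so 2631 = 11P and P = 239.18.
Substituting into AD, Y = 4584 − 2P = 4105.64.

P = 239.18, Y = 4105.64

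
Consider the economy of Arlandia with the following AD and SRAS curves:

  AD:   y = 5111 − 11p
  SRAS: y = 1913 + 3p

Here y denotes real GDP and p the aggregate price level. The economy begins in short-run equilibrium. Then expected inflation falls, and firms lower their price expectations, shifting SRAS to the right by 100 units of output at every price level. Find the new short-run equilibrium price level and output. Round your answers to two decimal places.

p = 221.29, y = 2676.86

This is a positive supply shock: SRAS shifts right.
New SRAS: y = 2013 + 3p.
Set AD = SRAS: 5111 − 11p = 2013 + 3p, so 3098 = 14p and p = 221.29.
Substituting into AD, y = 2676.86.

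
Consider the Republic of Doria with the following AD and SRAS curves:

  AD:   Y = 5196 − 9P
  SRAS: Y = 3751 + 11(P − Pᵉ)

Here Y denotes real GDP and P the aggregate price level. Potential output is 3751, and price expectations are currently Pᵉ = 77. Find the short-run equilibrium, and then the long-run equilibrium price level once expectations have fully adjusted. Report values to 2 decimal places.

Short run: with Pᵉ = 77, SRAS is Y = 2904 + 11P. Setting AD = SRAS gives 2292 = 20P, so P = 114.60 and Y = 5196 − 9P = 4164.60.
Output 4164.60 is above potential 3751, so over time expected prices rise and SRAS shifts left until Y returns to 3751.
Long run: Y = 3751 on the AD curve gives 3751 = 5196 − 9P, so P = 160.56.

Short run: P = 114.60, Y = 4164.60. Long run: P = 160.56.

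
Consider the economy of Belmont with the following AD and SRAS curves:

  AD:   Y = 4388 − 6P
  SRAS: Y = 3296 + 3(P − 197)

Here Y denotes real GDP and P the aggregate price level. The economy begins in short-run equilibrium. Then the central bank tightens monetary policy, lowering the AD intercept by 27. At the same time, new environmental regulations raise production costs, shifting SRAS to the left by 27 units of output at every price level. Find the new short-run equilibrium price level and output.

P = 187, Y = 3239

After both shocks: AD is Y = 4361 − 6P and SRAS is Y = 2678 + 3P.
Setting them equal: 1683 = 9P, so P = 187.
Y = 4361 − 6·187 = 3239.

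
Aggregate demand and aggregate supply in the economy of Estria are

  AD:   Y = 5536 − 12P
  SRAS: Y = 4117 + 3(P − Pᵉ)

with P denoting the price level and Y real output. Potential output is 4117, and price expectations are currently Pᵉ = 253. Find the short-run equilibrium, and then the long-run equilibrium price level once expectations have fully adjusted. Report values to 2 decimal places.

Short run: with Pᵉ = 253, SRAS is Y = 3358 + 3P. Setting AD = SRAS gives 2178 = 15P, so P = 145.20 and Y = 5536 − 12P = 3793.60.
Output 3793.60 is below potential 4117, so over time expected prices fall and SRAS shifts right until Y returns to 4117.
Long run: Y = 4117 on the AD curve gives 4117 = 5536 − 12P, so P = 118.25.

Short run: P = 145.20, Y = 3793.60. Long run: P = 118.25.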